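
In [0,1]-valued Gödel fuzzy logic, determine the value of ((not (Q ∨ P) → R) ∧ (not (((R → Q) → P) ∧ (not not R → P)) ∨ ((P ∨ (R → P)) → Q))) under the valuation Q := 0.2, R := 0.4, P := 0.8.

(Q ∨ P) = max(0.2, 0.8) = 0.8
not (Q ∨ P): Gödel ¬ of 0.8 = 0 (operand ≠ 0)
(not (Q ∨ P) → R): 0 ≤ 0.4, so result = 1
(R → Q): 0.4 > 0.2, so result = 0.2
((R → Q) → P): 0.2 ≤ 0.8, so result = 1
not R: Gödel ¬ of 0.4 = 0 (operand ≠ 0)
not not R: Gödel ¬ of 0 = 1 (operand is 0)
(not not R → P): 1 > 0.8, so result = 0.8
(((R → Q) → P) ∧ (not not R → P)) = min(1, 0.8) = 0.8
not (((R → Q) → P) ∧ (not not R → P)): Gödel ¬ of 0.8 = 0 (operand ≠ 0)
(R → P): 0.4 ≤ 0.8, so result = 1
(P ∨ (R → P)) = max(0.8, 1) = 1
((P ∨ (R → P)) → Q): 1 > 0.2, so result = 0.2
(not (((R → Q) → P) ∧ (not not R → P)) ∨ ((P ∨ (R → P)) → Q)) = max(0, 0.2) = 0.2
((not (Q ∨ P) → R) ∧ (not (((R → Q) → P) ∧ (not not R → P)) ∨ ((P ∨ (R → P)) → Q))) = min(1, 0.2) = 0.2

0.20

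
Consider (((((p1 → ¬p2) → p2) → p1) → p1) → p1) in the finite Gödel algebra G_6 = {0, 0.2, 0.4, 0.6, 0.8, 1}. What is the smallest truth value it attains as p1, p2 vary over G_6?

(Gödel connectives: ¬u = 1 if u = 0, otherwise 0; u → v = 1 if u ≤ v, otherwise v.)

The minimum is attained at p1 = 0, p2 = 0.2:
  ¬p2: Gödel ¬ of 0.2 = 0 (operand ≠ 0)
  (p1 → ¬p2): 0 ≤ 0, so result = 1
  ((p1 → ¬p2) → p2): 1 > 0.2, so result = 0.2
  (((p1 → ¬p2) → p2) → p1): 0.2 > 0, so result = 0
  ((((p1 → ¬p2) → p2) → p1) → p1): 0 ≤ 0, so result = 1
  (((((p1 → ¬p2) → p2) → p1) → p1) → p1): 1 > 0, so result = 0
Checking all 36 assignments confirms none give a value below 0.00.

0.00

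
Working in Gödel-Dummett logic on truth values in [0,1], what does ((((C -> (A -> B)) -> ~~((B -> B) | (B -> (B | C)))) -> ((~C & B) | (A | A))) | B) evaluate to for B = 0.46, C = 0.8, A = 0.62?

(A -> B): 0.62 > 0.46, so result = 0.46
(C -> (A -> B)): 0.8 > 0.46, so result = 0.46
(B -> B): 0.46 ≤ 0.46, so result = 1
(B | C) = max(0.46, 0.8) = 0.8
(B -> (B | C)): 0.46 ≤ 0.8, so result = 1
((B -> B) | (B -> (B | C))) = max(1, 1) = 1
~((B -> B) | (B -> (B | C))): Gödel ¬ of 1 = 0 (operand ≠ 0)
~~((B -> B) | (B -> (B | C))): Gödel ¬ of 0 = 1 (operand is 0)
((C -> (A -> B)) -> ~~((B -> B) | (B -> (B | C)))): 0.46 ≤ 1, so result = 1
~C: Gödel ¬ of 0.8 = 0 (operand ≠ 0)
(~C & B) = min(0, 0.46) = 0
(A | A) = max(0.62, 0.62) = 0.62
((~C & B) | (A | A)) = max(0, 0.62) = 0.62
(((C -> (A -> B)) -> ~~((B -> B) | (B -> (B | C)))) -> ((~C & B) | (A | A))): 1 > 0.62, so result = 0.62
((((C -> (A -> B)) -> ~~((B -> B) | (B -> (B | C)))) -> ((~C & B) | (A | A))) | B) = max(0.62, 0.46) = 0.62

0.62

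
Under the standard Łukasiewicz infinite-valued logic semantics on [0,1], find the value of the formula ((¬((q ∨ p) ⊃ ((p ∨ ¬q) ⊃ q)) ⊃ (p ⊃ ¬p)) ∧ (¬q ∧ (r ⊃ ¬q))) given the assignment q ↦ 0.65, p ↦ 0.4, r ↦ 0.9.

0.35

(q ∨ p) = max(0.65, 0.4) = 0.65
¬q: Łukasiewicz ¬ gives 1 − 0.65 = 0.35
(p ∨ ¬q) = max(0.4, 0.35) = 0.4
((p ∨ ¬q) ⊃ q): min(1, 1 − 0.4 + 0.65) = 1
((q ∨ p) ⊃ ((p ∨ ¬q) ⊃ q)): min(1, 1 − 0.65 + 1) = 1
¬((q ∨ p) ⊃ ((p ∨ ¬q) ⊃ q)): Łukasiewicz ¬ gives 1 − 1 = 0
¬p: Łukasiewicz ¬ gives 1 − 0.4 = 0.6
(p ⊃ ¬p): min(1, 1 − 0.4 + 0.6) = 1
(¬((q ∨ p) ⊃ ((p ∨ ¬q) ⊃ q)) ⊃ (p ⊃ ¬p)): min(1, 1 − 0 + 1) = 1
¬q: Łukasiewicz ¬ gives 1 − 0.65 = 0.35
¬q: Łukasiewicz ¬ gives 1 − 0.65 = 0.35
(r ⊃ ¬q): min(1, 1 − 0.9 + 0.35) = 0.45
(¬q ∧ (r ⊃ ¬q)) = min(0.35, 0.45) = 0.35
((¬((q ∨ p) ⊃ ((p ∨ ¬q) ⊃ q)) ⊃ (p ⊃ ¬p)) ∧ (¬q ∧ (r ⊃ ¬q))) = min(1, 0.35) = 0.35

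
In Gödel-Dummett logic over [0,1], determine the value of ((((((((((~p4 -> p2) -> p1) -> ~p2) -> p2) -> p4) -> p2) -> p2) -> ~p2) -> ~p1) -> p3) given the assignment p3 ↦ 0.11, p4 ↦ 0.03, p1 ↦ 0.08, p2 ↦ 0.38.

0.11

~p4: Gödel ¬ of 0.03 = 0 (operand ≠ 0)
(~p4 -> p2): 0 ≤ 0.38, so result = 1
((~p4 -> p2) -> p1): 1 > 0.08, so result = 0.08
~p2: Gödel ¬ of 0.38 = 0 (operand ≠ 0)
(((~p4 -> p2) -> p1) -> ~p2): 0.08 > 0, so result = 0
((((~p4 -> p2) -> p1) -> ~p2) -> p2): 0 ≤ 0.38, so result = 1
(((((~p4 -> p2) -> p1) -> ~p2) -> p2) -> p4): 1 > 0.03, so result = 0.03
((((((~p4 -> p2) -> p1) -> ~p2) -> p2) -> p4) -> p2): 0.03 ≤ 0.38, so result = 1
(((((((~p4 -> p2) -> p1) -> ~p2) -> p2) -> p4) -> p2) -> p2): 1 > 0.38, so result = 0.38
~p2: Gödel ¬ of 0.38 = 0 (operand ≠ 0)
((((((((~p4 -> p2) -> p1) -> ~p2) -> p2) -> p4) -> p2) -> p2) -> ~p2): 0.38 > 0, so result = 0
~p1: Gödel ¬ of 0.08 = 0 (operand ≠ 0)
(((((((((~p4 -> p2) -> p1) -> ~p2) -> p2) -> p4) -> p2) -> p2) -> ~p2) -> ~p1): 0 ≤ 0, so result = 1
((((((((((~p4 -> p2) -> p1) -> ~p2) -> p2) -> p4) -> p2) -> p2) -> ~p2) -> ~p1) -> p3): 1 > 0.11, so result = 0.11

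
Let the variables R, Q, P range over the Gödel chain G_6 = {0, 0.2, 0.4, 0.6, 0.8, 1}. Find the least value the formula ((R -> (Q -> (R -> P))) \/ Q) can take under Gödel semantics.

The minimum is attained at R = 0.2, Q = 0.2, P = 0:
  (R -> P): 0.2 > 0, so result = 0
  (Q -> (R -> P)): 0.2 > 0, so result = 0
  (R -> (Q -> (R -> P))): 0.2 > 0, so result = 0
  ((R -> (Q -> (R -> P))) \/ Q) = max(0, 0.2) = 0.2
Checking all 216 assignments confirms none give a value below 0.20.

0.20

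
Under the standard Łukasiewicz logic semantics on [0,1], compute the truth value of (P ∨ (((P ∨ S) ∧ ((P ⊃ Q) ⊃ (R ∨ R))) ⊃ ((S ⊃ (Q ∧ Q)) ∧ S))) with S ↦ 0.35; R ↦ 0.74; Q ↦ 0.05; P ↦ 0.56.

0.79

(P ∨ S) = max(0.56, 0.35) = 0.56
(P ⊃ Q): min(1, 1 − 0.56 + 0.05) = 0.49
(R ∨ R) = max(0.74, 0.74) = 0.74
((P ⊃ Q) ⊃ (R ∨ R)): min(1, 1 − 0.49 + 0.74) = 1
((P ∨ S) ∧ ((P ⊃ Q) ⊃ (R ∨ R))) = min(0.56, 1) = 0.56
(Q ∧ Q) = min(0.05, 0.05) = 0.05
(S ⊃ (Q ∧ Q)): min(1, 1 − 0.35 + 0.05) = 0.7
((S ⊃ (Q ∧ Q)) ∧ S) = min(0.7, 0.35) = 0.35
(((P ∨ S) ∧ ((P ⊃ Q) ⊃ (R ∨ R))) ⊃ ((S ⊃ (Q ∧ Q)) ∧ S)): min(1, 1 − 0.56 + 0.35) = 0.79
(P ∨ (((P ∨ S) ∧ ((P ⊃ Q) ⊃ (R ∨ R))) ⊃ ((S ⊃ (Q ∧ Q)) ∧ S))) = max(0.56, 0.79) = 0.79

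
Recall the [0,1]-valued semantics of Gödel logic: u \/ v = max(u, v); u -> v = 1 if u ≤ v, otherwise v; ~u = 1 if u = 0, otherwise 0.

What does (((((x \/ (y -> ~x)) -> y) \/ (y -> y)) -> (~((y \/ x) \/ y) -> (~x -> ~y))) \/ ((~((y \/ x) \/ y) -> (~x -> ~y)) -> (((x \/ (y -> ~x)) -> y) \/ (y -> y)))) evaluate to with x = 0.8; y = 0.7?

1.00

~x: Gödel ¬ of 0.8 = 0 (operand ≠ 0)
(y -> ~x): 0.7 > 0, so result = 0
(x \/ (y -> ~x)) = max(0.8, 0) = 0.8
((x \/ (y -> ~x)) -> y): 0.8 > 0.7, so result = 0.7
(y -> y): 0.7 ≤ 0.7, so result = 1
(((x \/ (y -> ~x)) -> y) \/ (y -> y)) = max(0.7, 1) = 1
(y \/ x) = max(0.7, 0.8) = 0.8
((y \/ x) \/ y) = max(0.8, 0.7) = 0.8
~((y \/ x) \/ y): Gödel ¬ of 0.8 = 0 (operand ≠ 0)
~x: Gödel ¬ of 0.8 = 0 (operand ≠ 0)
~y: Gödel ¬ of 0.7 = 0 (operand ≠ 0)
(~x -> ~y): 0 ≤ 0, so result = 1
(~((y \/ x) \/ y) -> (~x -> ~y)): 0 ≤ 1, so result = 1
((((x \/ (y -> ~x)) -> y) \/ (y -> y)) -> (~((y \/ x) \/ y) -> (~x -> ~y))): 1 ≤ 1, so result = 1
(y \/ x) = max(0.7, 0.8) = 0.8
((y \/ x) \/ y) = max(0.8, 0.7) = 0.8
~((y \/ x) \/ y): Gödel ¬ of 0.8 = 0 (operand ≠ 0)
~x: Gödel ¬ of 0.8 = 0 (operand ≠ 0)
~y: Gödel ¬ of 0.7 = 0 (operand ≠ 0)
(~x -> ~y): 0 ≤ 0, so result = 1
(~((y \/ x) \/ y) -> (~x -> ~y)): 0 ≤ 1, so result = 1
~x: Gödel ¬ of 0.8 = 0 (operand ≠ 0)
(y -> ~x): 0.7 > 0, so result = 0
(x \/ (y -> ~x)) = max(0.8, 0) = 0.8
((x \/ (y -> ~x)) -> y): 0.8 > 0.7, so result = 0.7
(y -> y): 0.7 ≤ 0.7, so result = 1
(((x \/ (y -> ~x)) -> y) \/ (y -> y)) = max(0.7, 1) = 1
((~((y \/ x) \/ y) -> (~x -> ~y)) -> (((x \/ (y -> ~x)) -> y) \/ (y -> y))): 1 ≤ 1, so result = 1
(((((x \/ (y -> ~x)) -> y) \/ (y -> y)) -> (~((y \/ x) \/ y) -> (~x -> ~y))) \/ ((~((y \/ x) \/ y) -> (~x -> ~y)) -> (((x \/ (y -> ~x)) -> y) \/ (y -> y)))) = max(1, 1) = 1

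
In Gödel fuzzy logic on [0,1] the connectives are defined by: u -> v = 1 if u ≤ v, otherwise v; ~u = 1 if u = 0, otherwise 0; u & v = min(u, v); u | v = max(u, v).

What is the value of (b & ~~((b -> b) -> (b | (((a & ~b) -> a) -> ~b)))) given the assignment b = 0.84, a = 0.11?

(b -> b): 0.84 ≤ 0.84, so result = 1
~b: Gödel ¬ of 0.84 = 0 (operand ≠ 0)
(a & ~b) = min(0.11, 0) = 0
((a & ~b) -> a): 0 ≤ 0.11, so result = 1
~b: Gödel ¬ of 0.84 = 0 (operand ≠ 0)
(((a & ~b) -> a) -> ~b): 1 > 0, so result = 0
(b | (((a & ~b) -> a) -> ~b)) = max(0.84, 0) = 0.84
((b -> b) -> (b | (((a & ~b) -> a) -> ~b))): 1 > 0.84, so result = 0.84
~((b -> b) -> (b | (((a & ~b) -> a) -> ~b))): Gödel ¬ of 0.84 = 0 (operand ≠ 0)
~~((b -> b) -> (b | (((a & ~b) -> a) -> ~b))): Gödel ¬ of 0 = 1 (operand is 0)
(b & ~~((b -> b) -> (b | (((a & ~b) -> a) -> ~b)))) = min(0.84, 1) = 0.84

0.84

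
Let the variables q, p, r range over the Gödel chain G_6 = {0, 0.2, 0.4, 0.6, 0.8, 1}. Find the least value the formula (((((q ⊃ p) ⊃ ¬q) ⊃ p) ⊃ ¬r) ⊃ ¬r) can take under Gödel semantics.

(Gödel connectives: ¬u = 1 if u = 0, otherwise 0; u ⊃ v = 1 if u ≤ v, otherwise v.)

The minimum is attained at q = 0, p = 0, r = 0.2:
  (q ⊃ p): 0 ≤ 0, so result = 1
  ¬q: Gödel ¬ of 0 = 1 (operand is 0)
  ((q ⊃ p) ⊃ ¬q): 1 ≤ 1, so result = 1
  (((q ⊃ p) ⊃ ¬q) ⊃ p): 1 > 0, so result = 0
  ¬r: Gödel ¬ of 0.2 = 0 (operand ≠ 0)
  ((((q ⊃ p) ⊃ ¬q) ⊃ p) ⊃ ¬r): 0 ≤ 0, so result = 1
  ¬r: Gödel ¬ of 0.2 = 0 (operand ≠ 0)
  (((((q ⊃ p) ⊃ ¬q) ⊃ p) ⊃ ¬r) ⊃ ¬r): 1 > 0, so result = 0
Checking all 216 assignments confirms none give a value below 0.00.

0.00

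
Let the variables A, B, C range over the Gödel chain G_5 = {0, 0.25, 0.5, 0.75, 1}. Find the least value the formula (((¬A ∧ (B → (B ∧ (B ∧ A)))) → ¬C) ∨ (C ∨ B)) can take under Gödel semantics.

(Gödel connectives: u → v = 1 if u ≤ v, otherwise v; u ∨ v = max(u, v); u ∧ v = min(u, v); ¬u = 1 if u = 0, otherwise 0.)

The minimum is attained at A = 0, B = 0, C = 0.25:
  ¬A: Gödel ¬ of 0 = 1 (operand is 0)
  (B ∧ A) = min(0, 0) = 0
  (B ∧ (B ∧ A)) = min(0, 0) = 0
  (B → (B ∧ (B ∧ A))): 0 ≤ 0, so result = 1
  (¬A ∧ (B → (B ∧ (B ∧ A)))) = min(1, 1) = 1
  ¬C: Gödel ¬ of 0.25 = 0 (operand ≠ 0)
  ((¬A ∧ (B → (B ∧ (B ∧ A)))) → ¬C): 1 > 0, so result = 0
  (C ∨ B) = max(0.25, 0) = 0.25
  (((¬A ∧ (B → (B ∧ (B ∧ A)))) → ¬C) ∨ (C ∨ B)) = max(0, 0.25) = 0.25
Checking all 125 assignments confirms none give a value below 0.25.

0.25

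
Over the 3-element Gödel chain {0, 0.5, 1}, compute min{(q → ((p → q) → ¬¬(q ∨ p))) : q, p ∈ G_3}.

Every assignment gives 1. For instance at q = 0, p = 0:
  (p → q): 0 ≤ 0, so result = 1
  (q ∨ p) = max(0, 0) = 0
  ¬(q ∨ p): Gödel ¬ of 0 = 1 (operand is 0)
  ¬¬(q ∨ p): Gödel ¬ of 1 = 0 (operand ≠ 0)
  ((p → q) → ¬¬(q ∨ p)): 1 > 0, so result = 0
  (q → ((p → q) → ¬¬(q ∨ p))): 0 ≤ 0, so result = 1
All 9 assignments give value 1 — the formula is a G_3-tautology.

1.00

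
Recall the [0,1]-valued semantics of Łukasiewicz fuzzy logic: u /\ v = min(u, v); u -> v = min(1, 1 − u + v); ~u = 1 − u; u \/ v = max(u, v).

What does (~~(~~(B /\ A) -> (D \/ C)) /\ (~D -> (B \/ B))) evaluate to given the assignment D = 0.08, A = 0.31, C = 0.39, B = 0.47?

0.55

(B /\ A) = min(0.47, 0.31) = 0.31
~(B /\ A): Łukasiewicz ¬ gives 1 − 0.31 = 0.69
~~(B /\ A): Łukasiewicz ¬ gives 1 − 0.69 = 0.31
(D \/ C) = max(0.08, 0.39) = 0.39
(~~(B /\ A) -> (D \/ C)): min(1, 1 − 0.31 + 0.39) = 1
~(~~(B /\ A) -> (D \/ C)): Łukasiewicz ¬ gives 1 − 1 = 0
~~(~~(B /\ A) -> (D \/ C)): Łukasiewicz ¬ gives 1 − 0 = 1
~D: Łukasiewicz ¬ gives 1 − 0.08 = 0.92
(B \/ B) = max(0.47, 0.47) = 0.47
(~D -> (B \/ B)): min(1, 1 − 0.92 + 0.47) = 0.55
(~~(~~(B /\ A) -> (D \/ C)) /\ (~D -> (B \/ B))) = min(1, 0.55) = 0.55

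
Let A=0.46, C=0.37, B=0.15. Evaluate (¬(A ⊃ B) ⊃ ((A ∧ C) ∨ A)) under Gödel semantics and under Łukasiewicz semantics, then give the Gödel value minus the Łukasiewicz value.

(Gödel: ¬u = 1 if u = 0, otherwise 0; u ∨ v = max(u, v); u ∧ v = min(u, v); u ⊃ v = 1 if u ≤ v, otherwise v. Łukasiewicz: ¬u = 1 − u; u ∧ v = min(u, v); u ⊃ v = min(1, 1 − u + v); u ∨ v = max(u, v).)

Gödel evaluation:
  (A ⊃ B): 0.46 > 0.15, so result = 0.15
  ¬(A ⊃ B): Gödel ¬ of 0.15 = 0 (operand ≠ 0)
  (A ∧ C) = min(0.46, 0.37) = 0.37
  ((A ∧ C) ∨ A) = max(0.37, 0.46) = 0.46
  (¬(A ⊃ B) ⊃ ((A ∧ C) ∨ A)): 0 ≤ 0.46, so result = 1
  Gödel value = 1
Łukasiewicz evaluation:
  (A ⊃ B): min(1, 1 − 0.46 + 0.15) = 0.69
  ¬(A ⊃ B): Łukasiewicz ¬ gives 1 − 0.69 = 0.31
  (A ∧ C) = min(0.46, 0.37) = 0.37
  ((A ∧ C) ∨ A) = max(0.37, 0.46) = 0.46
  (¬(A ⊃ B) ⊃ ((A ∧ C) ∨ A)): min(1, 1 − 0.31 + 0.46) = 1
  Łukasiewicz value = 1
Difference: 1 − 1 = 0.00

0.00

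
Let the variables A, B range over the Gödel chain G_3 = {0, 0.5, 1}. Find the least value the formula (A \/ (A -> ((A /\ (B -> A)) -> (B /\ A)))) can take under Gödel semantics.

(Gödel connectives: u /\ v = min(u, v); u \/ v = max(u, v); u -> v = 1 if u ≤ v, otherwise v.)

The minimum is attained at A = 0.5, B = 0:
  (B -> A): 0 ≤ 0.5, so result = 1
  (A /\ (B -> A)) = min(0.5, 1) = 0.5
  (B /\ A) = min(0, 0.5) = 0
  ((A /\ (B -> A)) -> (B /\ A)): 0.5 > 0, so result = 0
  (A -> ((A /\ (B -> A)) -> (B /\ A))): 0.5 > 0, so result = 0
  (A \/ (A -> ((A /\ (B -> A)) -> (B /\ A)))) = max(0.5, 0) = 0.5
Checking all 9 assignments confirms none give a value below 0.50.

0.50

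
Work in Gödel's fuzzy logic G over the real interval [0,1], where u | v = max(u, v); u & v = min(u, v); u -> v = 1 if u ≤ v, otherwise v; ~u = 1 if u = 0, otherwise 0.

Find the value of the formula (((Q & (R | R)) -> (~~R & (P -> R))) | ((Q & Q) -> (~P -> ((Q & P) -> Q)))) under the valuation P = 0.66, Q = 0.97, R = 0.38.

1.00

(R | R) = max(0.38, 0.38) = 0.38
(Q & (R | R)) = min(0.97, 0.38) = 0.38
~R: Gödel ¬ of 0.38 = 0 (operand ≠ 0)
~~R: Gödel ¬ of 0 = 1 (operand is 0)
(P -> R): 0.66 > 0.38, so result = 0.38
(~~R & (P -> R)) = min(1, 0.38) = 0.38
((Q & (R | R)) -> (~~R & (P -> R))): 0.38 ≤ 0.38, so result = 1
(Q & Q) = min(0.97, 0.97) = 0.97
~P: Gödel ¬ of 0.66 = 0 (operand ≠ 0)
(Q & P) = min(0.97, 0.66) = 0.66
((Q & P) -> Q): 0.66 ≤ 0.97, so result = 1
(~P -> ((Q & P) -> Q)): 0 ≤ 1, so result = 1
((Q & Q) -> (~P -> ((Q & P) -> Q))): 0.97 ≤ 1, so result = 1
(((Q & (R | R)) -> (~~R & (P -> R))) | ((Q & Q) -> (~P -> ((Q & P) -> Q)))) = max(1, 1) = 1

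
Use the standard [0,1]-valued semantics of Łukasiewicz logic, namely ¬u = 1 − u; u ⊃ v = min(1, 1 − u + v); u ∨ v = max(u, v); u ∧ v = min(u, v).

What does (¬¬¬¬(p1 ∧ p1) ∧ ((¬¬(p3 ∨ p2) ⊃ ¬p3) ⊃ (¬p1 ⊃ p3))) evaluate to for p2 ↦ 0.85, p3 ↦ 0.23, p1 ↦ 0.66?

(p1 ∧ p1) = min(0.66, 0.66) = 0.66
¬(p1 ∧ p1): Łukasiewicz ¬ gives 1 − 0.66 = 0.34
¬¬(p1 ∧ p1): Łukasiewicz ¬ gives 1 − 0.34 = 0.66
¬¬¬(p1 ∧ p1): Łukasiewicz ¬ gives 1 − 0.66 = 0.34
¬¬¬¬(p1 ∧ p1): Łukasiewicz ¬ gives 1 − 0.34 = 0.66
(p3 ∨ p2) = max(0.23, 0.85) = 0.85
¬(p3 ∨ p2): Łukasiewicz ¬ gives 1 − 0.85 = 0.15
¬¬(p3 ∨ p2): Łukasiewicz ¬ gives 1 − 0.15 = 0.85
¬p3: Łukasiewicz ¬ gives 1 − 0.23 = 0.77
(¬¬(p3 ∨ p2) ⊃ ¬p3): min(1, 1 − 0.85 + 0.77) = 0.92
¬p1: Łukasiewicz ¬ gives 1 − 0.66 = 0.34
(¬p1 ⊃ p3): min(1, 1 − 0.34 + 0.23) = 0.89
((¬¬(p3 ∨ p2) ⊃ ¬p3) ⊃ (¬p1 ⊃ p3)): min(1, 1 − 0.92 + 0.89) = 0.97
(¬¬¬¬(p1 ∧ p1) ∧ ((¬¬(p3 ∨ p2) ⊃ ¬p3) ⊃ (¬p1 ⊃ p3))) = min(0.66, 0.97) = 0.66

0.66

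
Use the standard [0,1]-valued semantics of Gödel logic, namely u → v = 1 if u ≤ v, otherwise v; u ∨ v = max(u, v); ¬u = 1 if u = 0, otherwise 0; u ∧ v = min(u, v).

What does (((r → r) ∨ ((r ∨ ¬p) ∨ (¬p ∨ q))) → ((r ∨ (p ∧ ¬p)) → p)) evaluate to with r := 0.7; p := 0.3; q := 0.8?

0.30

(r → r): 0.7 ≤ 0.7, so result = 1
¬p: Gödel ¬ of 0.3 = 0 (operand ≠ 0)
(r ∨ ¬p) = max(0.7, 0) = 0.7
¬p: Gödel ¬ of 0.3 = 0 (operand ≠ 0)
(¬p ∨ q) = max(0, 0.8) = 0.8
((r ∨ ¬p) ∨ (¬p ∨ q)) = max(0.7, 0.8) = 0.8
((r → r) ∨ ((r ∨ ¬p) ∨ (¬p ∨ q))) = max(1, 0.8) = 1
¬p: Gödel ¬ of 0.3 = 0 (operand ≠ 0)
(p ∧ ¬p) = min(0.3, 0) = 0
(r ∨ (p ∧ ¬p)) = max(0.7, 0) = 0.7
((r ∨ (p ∧ ¬p)) → p): 0.7 > 0.3, so result = 0.3
(((r → r) ∨ ((r ∨ ¬p) ∨ (¬p ∨ q))) → ((r ∨ (p ∧ ¬p)) → p)): 1 > 0.3, so result = 0.3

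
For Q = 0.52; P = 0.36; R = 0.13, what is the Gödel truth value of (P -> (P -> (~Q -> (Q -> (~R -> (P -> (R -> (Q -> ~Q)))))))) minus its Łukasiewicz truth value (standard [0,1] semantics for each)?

0.00

Gödel evaluation:
  ~Q: Gödel ¬ of 0.52 = 0 (operand ≠ 0)
  ~R: Gödel ¬ of 0.13 = 0 (operand ≠ 0)
  ~Q: Gödel ¬ of 0.52 = 0 (operand ≠ 0)
  (Q -> ~Q): 0.52 > 0, so result = 0
  (R -> (Q -> ~Q)): 0.13 > 0, so result = 0
  (P -> (R -> (Q -> ~Q))): 0.36 > 0, so result = 0
  (~R -> (P -> (R -> (Q -> ~Q)))): 0 ≤ 0, so result = 1
  (Q -> (~R -> (P -> (R -> (Q -> ~Q))))): 0.52 ≤ 1, so result = 1
  (~Q -> (Q -> (~R -> (P -> (R -> (Q -> ~Q)))))): 0 ≤ 1, so result = 1
  (P -> (~Q -> (Q -> (~R -> (P -> (R -> (Q -> ~Q))))))): 0.36 ≤ 1, so result = 1
  (P -> (P -> (~Q -> (Q -> (~R -> (P -> (R -> (Q -> ~Q)))))))): 0.36 ≤ 1, so result = 1
  Gödel value = 1
Łukasiewicz evaluation:
  ~Q: Łukasiewicz ¬ gives 1 − 0.52 = 0.48
  ~R: Łukasiewicz ¬ gives 1 − 0.13 = 0.87
  ~Q: Łukasiewicz ¬ gives 1 − 0.52 = 0.48
  (Q -> ~Q): min(1, 1 − 0.52 + 0.48) = 0.96
  (R -> (Q -> ~Q)): min(1, 1 − 0.13 + 0.96) = 1
  (P -> (R -> (Q -> ~Q))): min(1, 1 − 0.36 + 1) = 1
  (~R -> (P -> (R -> (Q -> ~Q)))): min(1, 1 − 0.87 + 1) = 1
  (Q -> (~R -> (P -> (R -> (Q -> ~Q))))): min(1, 1 − 0.52 + 1) = 1
  (~Q -> (Q -> (~R -> (P -> (R -> (Q -> ~Q)))))): min(1, 1 − 0.48 + 1) = 1
  (P -> (~Q -> (Q -> (~R -> (P -> (R -> (Q -> ~Q))))))): min(1, 1 − 0.36 + 1) = 1
  (P -> (P -> (~Q -> (Q -> (~R -> (P -> (R -> (Q -> ~Q)))))))): min(1, 1 − 0.36 + 1) = 1
  Łukasiewicz value = 1
Difference: 1 − 1 = 0.00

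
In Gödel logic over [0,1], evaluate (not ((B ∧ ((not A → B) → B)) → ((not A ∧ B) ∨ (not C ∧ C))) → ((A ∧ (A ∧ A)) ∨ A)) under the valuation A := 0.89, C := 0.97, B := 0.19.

0.89

not A: Gödel ¬ of 0.89 = 0 (operand ≠ 0)
(not A → B): 0 ≤ 0.19, so result = 1
((not A → B) → B): 1 > 0.19, so result = 0.19
(B ∧ ((not A → B) → B)) = min(0.19, 0.19) = 0.19
not A: Gödel ¬ of 0.89 = 0 (operand ≠ 0)
(not A ∧ B) = min(0, 0.19) = 0
not C: Gödel ¬ of 0.97 = 0 (operand ≠ 0)
(not C ∧ C) = min(0, 0.97) = 0
((not A ∧ B) ∨ (not C ∧ C)) = max(0, 0) = 0
((B ∧ ((not A → B) → B)) → ((not A ∧ B) ∨ (not C ∧ C))): 0.19 > 0, so result = 0
not ((B ∧ ((not A → B) → B)) → ((not A ∧ B) ∨ (not C ∧ C))): Gödel ¬ of 0 = 1 (operand is 0)
(A ∧ A) = min(0.89, 0.89) = 0.89
(A ∧ (A ∧ A)) = min(0.89, 0.89) = 0.89
((A ∧ (A ∧ A)) ∨ A) = max(0.89, 0.89) = 0.89
(not ((B ∧ ((not A → B) → B)) → ((not A ∧ B) ∨ (not C ∧ C))) → ((A ∧ (A ∧ A)) ∨ A)): 1 > 0.89, so result = 0.89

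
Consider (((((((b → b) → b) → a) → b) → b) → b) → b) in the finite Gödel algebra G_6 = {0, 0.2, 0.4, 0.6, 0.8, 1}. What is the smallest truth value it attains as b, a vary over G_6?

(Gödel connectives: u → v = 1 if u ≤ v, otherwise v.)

0.20

The minimum is attained at b = 0.2, a = 0:
  (b → b): 0.2 ≤ 0.2, so result = 1
  ((b → b) → b): 1 > 0.2, so result = 0.2
  (((b → b) → b) → a): 0.2 > 0, so result = 0
  ((((b → b) → b) → a) → b): 0 ≤ 0.2, so result = 1
  (((((b → b) → b) → a) → b) → b): 1 > 0.2, so result = 0.2
  ((((((b → b) → b) → a) → b) → b) → b): 0.2 ≤ 0.2, so result = 1
  (((((((b → b) → b) → a) → b) → b) → b) → b): 1 > 0.2, so result = 0.2
Checking all 36 assignments confirms none give a value below 0.20.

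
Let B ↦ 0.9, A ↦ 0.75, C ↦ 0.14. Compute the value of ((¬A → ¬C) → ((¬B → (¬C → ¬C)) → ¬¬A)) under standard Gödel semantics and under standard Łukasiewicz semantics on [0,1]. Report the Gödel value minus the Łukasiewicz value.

Gödel evaluation:
  ¬A: Gödel ¬ of 0.75 = 0 (operand ≠ 0)
  ¬C: Gödel ¬ of 0.14 = 0 (operand ≠ 0)
  (¬A → ¬C): 0 ≤ 0, so result = 1
  ¬B: Gödel ¬ of 0.9 = 0 (operand ≠ 0)
  ¬C: Gödel ¬ of 0.14 = 0 (operand ≠ 0)
  ¬C: Gödel ¬ of 0.14 = 0 (operand ≠ 0)
  (¬C → ¬C): 0 ≤ 0, so result = 1
  (¬B → (¬C → ¬C)): 0 ≤ 1, so result = 1
  ¬A: Gödel ¬ of 0.75 = 0 (operand ≠ 0)
  ¬¬A: Gödel ¬ of 0 = 1 (operand is 0)
  ((¬B → (¬C → ¬C)) → ¬¬A): 1 ≤ 1, so result = 1
  ((¬A → ¬C) → ((¬B → (¬C → ¬C)) → ¬¬A)): 1 ≤ 1, so result = 1
  Gödel value = 1
Łukasiewicz evaluation:
  ¬A: Łukasiewicz ¬ gives 1 − 0.75 = 0.25
  ¬C: Łukasiewicz ¬ gives 1 − 0.14 = 0.86
  (¬A → ¬C): min(1, 1 − 0.25 + 0.86) = 1
  ¬B: Łukasiewicz ¬ gives 1 − 0.9 = 0.1
  ¬C: Łukasiewicz ¬ gives 1 − 0.14 = 0.86
  ¬C: Łukasiewicz ¬ gives 1 − 0.14 = 0.86
  (¬C → ¬C): min(1, 1 − 0.86 + 0.86) = 1
  (¬B → (¬C → ¬C)): min(1, 1 − 0.1 + 1) = 1
  ¬A: Łukasiewicz ¬ gives 1 − 0.75 = 0.25
  ¬¬A: Łukasiewicz ¬ gives 1 − 0.25 = 0.75
  ((¬B → (¬C → ¬C)) → ¬¬A): min(1, 1 − 1 + 0.75) = 0.75
  ((¬A → ¬C) → ((¬B → (¬C → ¬C)) → ¬¬A)): min(1, 1 − 1 + 0.75) = 0.75
  Łukasiewicz value = 0.75
Difference: 1 − 0.75 = 0.25

0.25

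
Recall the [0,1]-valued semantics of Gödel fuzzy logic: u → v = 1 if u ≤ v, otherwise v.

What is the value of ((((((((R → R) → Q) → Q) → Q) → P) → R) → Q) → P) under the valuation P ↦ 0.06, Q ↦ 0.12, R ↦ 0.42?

(R → R): 0.42 ≤ 0.42, so result = 1
((R → R) → Q): 1 > 0.12, so result = 0.12
(((R → R) → Q) → Q): 0.12 ≤ 0.12, so result = 1
((((R → R) → Q) → Q) → Q): 1 > 0.12, so result = 0.12
(((((R → R) → Q) → Q) → Q) → P): 0.12 > 0.06, so result = 0.06
((((((R → R) → Q) → Q) → Q) → P) → R): 0.06 ≤ 0.42, so result = 1
(((((((R → R) → Q) → Q) → Q) → P) → R) → Q): 1 > 0.12, so result = 0.12
((((((((R → R) → Q) → Q) → Q) → P) → R) → Q) → P): 0.12 > 0.06, so result = 0.06

0.06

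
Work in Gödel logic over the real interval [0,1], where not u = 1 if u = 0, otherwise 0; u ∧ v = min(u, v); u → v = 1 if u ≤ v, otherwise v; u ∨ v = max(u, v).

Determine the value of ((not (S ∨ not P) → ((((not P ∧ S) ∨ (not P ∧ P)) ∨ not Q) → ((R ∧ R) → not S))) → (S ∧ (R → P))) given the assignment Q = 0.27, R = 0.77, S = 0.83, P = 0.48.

0.48

not P: Gödel ¬ of 0.48 = 0 (operand ≠ 0)
(S ∨ not P) = max(0.83, 0) = 0.83
not (S ∨ not P): Gödel ¬ of 0.83 = 0 (operand ≠ 0)
not P: Gödel ¬ of 0.48 = 0 (operand ≠ 0)
(not P ∧ S) = min(0, 0.83) = 0
not P: Gödel ¬ of 0.48 = 0 (operand ≠ 0)
(not P ∧ P) = min(0, 0.48) = 0
((not P ∧ S) ∨ (not P ∧ P)) = max(0, 0) = 0
not Q: Gödel ¬ of 0.27 = 0 (operand ≠ 0)
(((not P ∧ S) ∨ (not P ∧ P)) ∨ not Q) = max(0, 0) = 0
(R ∧ R) = min(0.77, 0.77) = 0.77
not S: Gödel ¬ of 0.83 = 0 (operand ≠ 0)
((R ∧ R) → not S): 0.77 > 0, so result = 0
((((not P ∧ S) ∨ (not P ∧ P)) ∨ not Q) → ((R ∧ R) → not S)): 0 ≤ 0, so result = 1
(not (S ∨ not P) → ((((not P ∧ S) ∨ (not P ∧ P)) ∨ not Q) → ((R ∧ R) → not S))): 0 ≤ 1, so result = 1
(R → P): 0.77 > 0.48, so result = 0.48
(S ∧ (R → P)) = min(0.83, 0.48) = 0.48
((not (S ∨ not P) → ((((not P ∧ S) ∨ (not P ∧ P)) ∨ not Q) → ((R ∧ R) → not S))) → (S ∧ (R → P))): 1 > 0.48, so result = 0.48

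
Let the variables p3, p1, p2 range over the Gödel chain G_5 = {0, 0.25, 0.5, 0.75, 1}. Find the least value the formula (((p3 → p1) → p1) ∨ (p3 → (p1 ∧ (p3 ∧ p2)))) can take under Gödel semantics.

The minimum is attained at p3 = 0.25, p1 = 0.25, p2 = 0:
  (p3 → p1): 0.25 ≤ 0.25, so result = 1
  ((p3 → p1) → p1): 1 > 0.25, so result = 0.25
  (p3 ∧ p2) = min(0.25, 0) = 0
  (p1 ∧ (p3 ∧ p2)) = min(0.25, 0) = 0
  (p3 → (p1 ∧ (p3 ∧ p2))): 0.25 > 0, so result = 0
  (((p3 → p1) → p1) ∨ (p3 → (p1 ∧ (p3 ∧ p2)))) = max(0.25, 0) = 0.25
Checking all 125 assignments confirms none give a value below 0.25.

0.25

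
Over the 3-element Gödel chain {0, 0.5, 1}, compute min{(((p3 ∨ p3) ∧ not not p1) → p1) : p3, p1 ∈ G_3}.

0.50

The minimum is attained at p3 = 1, p1 = 0.5:
  (p3 ∨ p3) = max(1, 1) = 1
  not p1: Gödel ¬ of 0.5 = 0 (operand ≠ 0)
  not not p1: Gödel ¬ of 0 = 1 (operand is 0)
  ((p3 ∨ p3) ∧ not not p1) = min(1, 1) = 1
  (((p3 ∨ p3) ∧ not not p1) → p1): 1 > 0.5, so result = 0.5
Checking all 9 assignments confirms none give a value below 0.50.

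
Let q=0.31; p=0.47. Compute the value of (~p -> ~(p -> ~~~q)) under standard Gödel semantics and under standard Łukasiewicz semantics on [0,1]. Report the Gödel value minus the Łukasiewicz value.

0.53

Gödel evaluation:
  ~p: Gödel ¬ of 0.47 = 0 (operand ≠ 0)
  ~q: Gödel ¬ of 0.31 = 0 (operand ≠ 0)
  ~~q: Gödel ¬ of 0 = 1 (operand is 0)
  ~~~q: Gödel ¬ of 1 = 0 (operand ≠ 0)
  (p -> ~~~q): 0.47 > 0, so result = 0
  ~(p -> ~~~q): Gödel ¬ of 0 = 1 (operand is 0)
  (~p -> ~(p -> ~~~q)): 0 ≤ 1, so result = 1
  Gödel value = 1
Łukasiewicz evaluation:
  ~p: Łukasiewicz ¬ gives 1 − 0.47 = 0.53
  ~q: Łukasiewicz ¬ gives 1 − 0.31 = 0.69
  ~~q: Łukasiewicz ¬ gives 1 − 0.69 = 0.31
  ~~~q: Łukasiewicz ¬ gives 1 − 0.31 = 0.69
  (p -> ~~~q): min(1, 1 − 0.47 + 0.69) = 1
  ~(p -> ~~~q): Łukasiewicz ¬ gives 1 − 1 = 0
  (~p -> ~(p -> ~~~q)): min(1, 1 − 0.53 + 0) = 0.47
  Łukasiewicz value = 0.47
Difference: 1 − 0.47 = 0.53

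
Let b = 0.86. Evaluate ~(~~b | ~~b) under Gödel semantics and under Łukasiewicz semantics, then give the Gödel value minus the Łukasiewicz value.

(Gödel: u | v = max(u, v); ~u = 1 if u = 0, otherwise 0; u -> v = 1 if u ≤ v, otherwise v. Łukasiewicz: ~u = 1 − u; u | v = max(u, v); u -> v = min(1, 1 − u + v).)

Gödel evaluation:
  ~b: Gödel ¬ of 0.86 = 0 (operand ≠ 0)
  ~~b: Gödel ¬ of 0 = 1 (operand is 0)
  ~b: Gödel ¬ of 0.86 = 0 (operand ≠ 0)
  ~~b: Gödel ¬ of 0 = 1 (operand is 0)
  (~~b | ~~b) = max(1, 1) = 1
  ~(~~b | ~~b): Gödel ¬ of 1 = 0 (operand ≠ 0)
  Gödel value = 0
Łukasiewicz evaluation:
  ~b: Łukasiewicz ¬ gives 1 − 0.86 = 0.14
  ~~b: Łukasiewicz ¬ gives 1 − 0.14 = 0.86
  ~b: Łukasiewicz ¬ gives 1 − 0.86 = 0.14
  ~~b: Łukasiewicz ¬ gives 1 − 0.14 = 0.86
  (~~b | ~~b) = max(0.86, 0.86) = 0.86
  ~(~~b | ~~b): Łukasiewicz ¬ gives 1 − 0.86 = 0.14
  Łukasiewicz value = 0.14
Difference: 0 − 0.14 = -0.14

-0.14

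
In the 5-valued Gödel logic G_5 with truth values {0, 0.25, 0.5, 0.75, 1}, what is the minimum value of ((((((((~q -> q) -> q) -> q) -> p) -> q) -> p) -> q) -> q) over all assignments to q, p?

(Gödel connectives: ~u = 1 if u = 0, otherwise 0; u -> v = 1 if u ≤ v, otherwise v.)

The minimum is attained at q = 0.25, p = 0:
  ~q: Gödel ¬ of 0.25 = 0 (operand ≠ 0)
  (~q -> q): 0 ≤ 0.25, so result = 1
  ((~q -> q) -> q): 1 > 0.25, so result = 0.25
  (((~q -> q) -> q) -> q): 0.25 ≤ 0.25, so result = 1
  ((((~q -> q) -> q) -> q) -> p): 1 > 0, so result = 0
  (((((~q -> q) -> q) -> q) -> p) -> q): 0 ≤ 0.25, so result = 1
  ((((((~q -> q) -> q) -> q) -> p) -> q) -> p): 1 > 0, so result = 0
  (((((((~q -> q) -> q) -> q) -> p) -> q) -> p) -> q): 0 ≤ 0.25, so result = 1
  ((((((((~q -> q) -> q) -> q) -> p) -> q) -> p) -> q) -> q): 1 > 0.25, so result = 0.25
Checking all 25 assignments confirms none give a value below 0.25.

0.25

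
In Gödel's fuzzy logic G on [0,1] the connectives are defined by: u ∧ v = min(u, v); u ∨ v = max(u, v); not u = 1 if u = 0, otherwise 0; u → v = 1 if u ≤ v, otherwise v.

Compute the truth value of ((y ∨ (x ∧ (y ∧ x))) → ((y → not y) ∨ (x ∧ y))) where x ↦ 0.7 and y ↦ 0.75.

(y ∧ x) = min(0.75, 0.7) = 0.7
(x ∧ (y ∧ x)) = min(0.7, 0.7) = 0.7
(y ∨ (x ∧ (y ∧ x))) = max(0.75, 0.7) = 0.75
not y: Gödel ¬ of 0.75 = 0 (operand ≠ 0)
(y → not y): 0.75 > 0, so result = 0
(x ∧ y) = min(0.7, 0.75) = 0.7
((y → not y) ∨ (x ∧ y)) = max(0, 0.7) = 0.7
((y ∨ (x ∧ (y ∧ x))) → ((y → not y) ∨ (x ∧ y))): 0.75 > 0.7, so result = 0.7

0.70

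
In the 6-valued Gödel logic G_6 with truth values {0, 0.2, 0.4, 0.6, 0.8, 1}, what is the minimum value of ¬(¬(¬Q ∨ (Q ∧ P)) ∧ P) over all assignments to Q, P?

1.00

Every assignment gives 1. For instance at Q = 0, P = 0:
  ¬Q: Gödel ¬ of 0 = 1 (operand is 0)
  (Q ∧ P) = min(0, 0) = 0
  (¬Q ∨ (Q ∧ P)) = max(1, 0) = 1
  ¬(¬Q ∨ (Q ∧ P)): Gödel ¬ of 1 = 0 (operand ≠ 0)
  (¬(¬Q ∨ (Q ∧ P)) ∧ P) = min(0, 0) = 0
  ¬(¬(¬Q ∨ (Q ∧ P)) ∧ P): Gödel ¬ of 0 = 1 (operand is 0)
All 36 assignments give value 1 — the formula is a G_6-tautology.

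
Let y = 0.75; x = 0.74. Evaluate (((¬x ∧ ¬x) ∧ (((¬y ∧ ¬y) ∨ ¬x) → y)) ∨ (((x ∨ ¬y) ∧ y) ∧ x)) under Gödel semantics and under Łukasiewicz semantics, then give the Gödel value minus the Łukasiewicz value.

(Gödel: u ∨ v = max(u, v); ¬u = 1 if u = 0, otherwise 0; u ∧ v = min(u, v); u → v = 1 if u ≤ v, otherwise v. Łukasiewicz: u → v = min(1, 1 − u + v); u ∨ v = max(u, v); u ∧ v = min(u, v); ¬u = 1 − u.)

Gödel evaluation:
  ¬x: Gödel ¬ of 0.74 = 0 (operand ≠ 0)
  ¬x: Gödel ¬ of 0.74 = 0 (operand ≠ 0)
  (¬x ∧ ¬x) = min(0, 0) = 0
  ¬y: Gödel ¬ of 0.75 = 0 (operand ≠ 0)
  ¬y: Gödel ¬ of 0.75 = 0 (operand ≠ 0)
  (¬y ∧ ¬y) = min(0, 0) = 0
  ¬x: Gödel ¬ of 0.74 = 0 (operand ≠ 0)
  ((¬y ∧ ¬y) ∨ ¬x) = max(0, 0) = 0
  (((¬y ∧ ¬y) ∨ ¬x) → y): 0 ≤ 0.75, so result = 1
  ((¬x ∧ ¬x) ∧ (((¬y ∧ ¬y) ∨ ¬x) → y)) = min(0, 1) = 0
  ¬y: Gödel ¬ of 0.75 = 0 (operand ≠ 0)
  (x ∨ ¬y) = max(0.74, 0) = 0.74
  ((x ∨ ¬y) ∧ y) = min(0.74, 0.75) = 0.74
  (((x ∨ ¬y) ∧ y) ∧ x) = min(0.74, 0.74) = 0.74
  (((¬x ∧ ¬x) ∧ (((¬y ∧ ¬y) ∨ ¬x) → y)) ∨ (((x ∨ ¬y) ∧ y) ∧ x)) = max(0, 0.74) = 0.74
  Gödel value = 0.74
Łukasiewicz evaluation:
  ¬x: Łukasiewicz ¬ gives 1 − 0.74 = 0.26
  ¬x: Łukasiewicz ¬ gives 1 − 0.74 = 0.26
  (¬x ∧ ¬x) = min(0.26, 0.26) = 0.26
  ¬y: Łukasiewicz ¬ gives 1 − 0.75 = 0.25
  ¬y: Łukasiewicz ¬ gives 1 − 0.75 = 0.25
  (¬y ∧ ¬y) = min(0.25, 0.25) = 0.25
  ¬x: Łukasiewicz ¬ gives 1 − 0.74 = 0.26
  ((¬y ∧ ¬y) ∨ ¬x) = max(0.25, 0.26) = 0.26
  (((¬y ∧ ¬y) ∨ ¬x) → y): min(1, 1 − 0.26 + 0.75) = 1
  ((¬x ∧ ¬x) ∧ (((¬y ∧ ¬y) ∨ ¬x) → y)) = min(0.26, 1) = 0.26
  ¬y: Łukasiewicz ¬ gives 1 − 0.75 = 0.25
  (x ∨ ¬y) = max(0.74, 0.25) = 0.74
  ((x ∨ ¬y) ∧ y) = min(0.74, 0.75) = 0.74
  (((x ∨ ¬y) ∧ y) ∧ x) = min(0.74, 0.74) = 0.74
  (((¬x ∧ ¬x) ∧ (((¬y ∧ ¬y) ∨ ¬x) → y)) ∨ (((x ∨ ¬y) ∧ y) ∧ x)) = max(0.26, 0.74) = 0.74
  Łukasiewicz value = 0.74
Difference: 0.74 − 0.74 = 0.00

0.00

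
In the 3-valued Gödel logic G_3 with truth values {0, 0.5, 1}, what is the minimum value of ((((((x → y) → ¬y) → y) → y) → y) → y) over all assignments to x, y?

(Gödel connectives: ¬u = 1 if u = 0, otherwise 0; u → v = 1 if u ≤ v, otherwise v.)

The minimum is attained at x = 0, y = 0.5:
  (x → y): 0 ≤ 0.5, so result = 1
  ¬y: Gödel ¬ of 0.5 = 0 (operand ≠ 0)
  ((x → y) → ¬y): 1 > 0, so result = 0
  (((x → y) → ¬y) → y): 0 ≤ 0.5, so result = 1
  ((((x → y) → ¬y) → y) → y): 1 > 0.5, so result = 0.5
  (((((x → y) → ¬y) → y) → y) → y): 0.5 ≤ 0.5, so result = 1
  ((((((x → y) → ¬y) → y) → y) → y) → y): 1 > 0.5, so result = 0.5
Checking all 9 assignments confirms none give a value below 0.50.

0.50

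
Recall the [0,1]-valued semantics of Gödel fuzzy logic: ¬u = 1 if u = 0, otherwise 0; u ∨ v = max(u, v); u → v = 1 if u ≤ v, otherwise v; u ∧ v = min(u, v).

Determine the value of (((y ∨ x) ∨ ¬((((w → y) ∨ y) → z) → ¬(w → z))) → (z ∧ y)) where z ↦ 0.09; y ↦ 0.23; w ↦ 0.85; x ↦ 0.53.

(y ∨ x) = max(0.23, 0.53) = 0.53
(w → y): 0.85 > 0.23, so result = 0.23
((w → y) ∨ y) = max(0.23, 0.23) = 0.23
(((w → y) ∨ y) → z): 0.23 > 0.09, so result = 0.09
(w → z): 0.85 > 0.09, so result = 0.09
¬(w → z): Gödel ¬ of 0.09 = 0 (operand ≠ 0)
((((w → y) ∨ y) → z) → ¬(w → z)): 0.09 > 0, so result = 0
¬((((w → y) ∨ y) → z) → ¬(w → z)): Gödel ¬ of 0 = 1 (operand is 0)
((y ∨ x) ∨ ¬((((w → y) ∨ y) → z) → ¬(w → z))) = max(0.53, 1) = 1
(z ∧ y) = min(0.09, 0.23) = 0.09
(((y ∨ x) ∨ ¬((((w → y) ∨ y) → z) → ¬(w → z))) → (z ∧ y)): 1 > 0.09, so result = 0.09

0.09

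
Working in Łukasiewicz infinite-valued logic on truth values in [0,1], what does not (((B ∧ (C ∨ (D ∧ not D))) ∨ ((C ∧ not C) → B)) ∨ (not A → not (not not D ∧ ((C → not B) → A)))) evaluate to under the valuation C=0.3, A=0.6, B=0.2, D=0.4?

not D: Łukasiewicz ¬ gives 1 − 0.4 = 0.6
(D ∧ not D) = min(0.4, 0.6) = 0.4
(C ∨ (D ∧ not D)) = max(0.3, 0.4) = 0.4
(B ∧ (C ∨ (D ∧ not D))) = min(0.2, 0.4) = 0.2
not C: Łukasiewicz ¬ gives 1 − 0.3 = 0.7
(C ∧ not C) = min(0.3, 0.7) = 0.3
((C ∧ not C) → B): min(1, 1 − 0.3 + 0.2) = 0.9
((B ∧ (C ∨ (D ∧ not D))) ∨ ((C ∧ not C) → B)) = max(0.2, 0.9) = 0.9
not A: Łukasiewicz ¬ gives 1 − 0.6 = 0.4
not D: Łukasiewicz ¬ gives 1 − 0.4 = 0.6
not not D: Łukasiewicz ¬ gives 1 − 0.6 = 0.4
not B: Łukasiewicz ¬ gives 1 − 0.2 = 0.8
(C → not B): min(1, 1 − 0.3 + 0.8) = 1
((C → not B) → A): min(1, 1 − 1 + 0.6) = 0.6
(not not D ∧ ((C → not B) → A)) = min(0.4, 0.6) = 0.4
not (not not D ∧ ((C → not B) → A)): Łukasiewicz ¬ gives 1 − 0.4 = 0.6
(not A → not (not not D ∧ ((C → not B) → A))): min(1, 1 − 0.4 + 0.6) = 1
(((B ∧ (C ∨ (D ∧ not D))) ∨ ((C ∧ not C) → B)) ∨ (not A → not (not not D ∧ ((C → not B) → A)))) = max(0.9, 1) = 1
not (((B ∧ (C ∨ (D ∧ not D))) ∨ ((C ∧ not C) → B)) ∨ (not A → not (not not D ∧ ((C → not B) → A)))): Łukasiewicz ¬ gives 1 − 1 = 0

0.00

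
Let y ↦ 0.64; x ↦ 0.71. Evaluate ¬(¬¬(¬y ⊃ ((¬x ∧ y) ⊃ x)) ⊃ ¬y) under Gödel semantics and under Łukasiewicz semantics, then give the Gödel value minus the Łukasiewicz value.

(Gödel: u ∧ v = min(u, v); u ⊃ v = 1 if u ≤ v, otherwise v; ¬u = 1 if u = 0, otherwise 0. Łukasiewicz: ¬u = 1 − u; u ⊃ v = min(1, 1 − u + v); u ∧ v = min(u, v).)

0.36

Gödel evaluation:
  ¬y: Gödel ¬ of 0.64 = 0 (operand ≠ 0)
  ¬x: Gödel ¬ of 0.71 = 0 (operand ≠ 0)
  (¬x ∧ y) = min(0, 0.64) = 0
  ((¬x ∧ y) ⊃ x): 0 ≤ 0.71, so result = 1
  (¬y ⊃ ((¬x ∧ y) ⊃ x)): 0 ≤ 1, so result = 1
  ¬(¬y ⊃ ((¬x ∧ y) ⊃ x)): Gödel ¬ of 1 = 0 (operand ≠ 0)
  ¬¬(¬y ⊃ ((¬x ∧ y) ⊃ x)): Gödel ¬ of 0 = 1 (operand is 0)
  ¬y: Gödel ¬ of 0.64 = 0 (operand ≠ 0)
  (¬¬(¬y ⊃ ((¬x ∧ y) ⊃ x)) ⊃ ¬y): 1 > 0, so result = 0
  ¬(¬¬(¬y ⊃ ((¬x ∧ y) ⊃ x)) ⊃ ¬y): Gödel ¬ of 0 = 1 (operand is 0)
  Gödel value = 1
Łukasiewicz evaluation:
  ¬y: Łukasiewicz ¬ gives 1 − 0.64 = 0.36
  ¬x: Łukasiewicz ¬ gives 1 − 0.71 = 0.29
  (¬x ∧ y) = min(0.29, 0.64) = 0.29
  ((¬x ∧ y) ⊃ x): min(1, 1 − 0.29 + 0.71) = 1
  (¬y ⊃ ((¬x ∧ y) ⊃ x)): min(1, 1 − 0.36 + 1) = 1
  ¬(¬y ⊃ ((¬x ∧ y) ⊃ x)): Łukasiewicz ¬ gives 1 − 1 = 0
  ¬¬(¬y ⊃ ((¬x ∧ y) ⊃ x)): Łukasiewicz ¬ gives 1 − 0 = 1
  ¬y: Łukasiewicz ¬ gives 1 − 0.64 = 0.36
  (¬¬(¬y ⊃ ((¬x ∧ y) ⊃ x)) ⊃ ¬y): min(1, 1 − 1 + 0.36) = 0.36
  ¬(¬¬(¬y ⊃ ((¬x ∧ y) ⊃ x)) ⊃ ¬y): Łukasiewicz ¬ gives 1 − 0.36 = 0.64
  Łukasiewicz value = 0.64
Difference: 1 − 0.64 = 0.36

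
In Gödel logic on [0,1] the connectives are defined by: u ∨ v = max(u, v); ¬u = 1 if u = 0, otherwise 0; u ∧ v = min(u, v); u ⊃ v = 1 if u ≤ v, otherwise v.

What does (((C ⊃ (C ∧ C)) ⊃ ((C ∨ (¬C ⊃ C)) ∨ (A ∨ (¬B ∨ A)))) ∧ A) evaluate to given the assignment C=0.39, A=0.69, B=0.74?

(C ∧ C) = min(0.39, 0.39) = 0.39
(C ⊃ (C ∧ C)): 0.39 ≤ 0.39, so result = 1
¬C: Gödel ¬ of 0.39 = 0 (operand ≠ 0)
(¬C ⊃ C): 0 ≤ 0.39, so result = 1
(C ∨ (¬C ⊃ C)) = max(0.39, 1) = 1
¬B: Gödel ¬ of 0.74 = 0 (operand ≠ 0)
(¬B ∨ A) = max(0, 0.69) = 0.69
(A ∨ (¬B ∨ A)) = max(0.69, 0.69) = 0.69
((C ∨ (¬C ⊃ C)) ∨ (A ∨ (¬B ∨ A))) = max(1, 0.69) = 1
((C ⊃ (C ∧ C)) ⊃ ((C ∨ (¬C ⊃ C)) ∨ (A ∨ (¬B ∨ A)))): 1 ≤ 1, so result = 1
(((C ⊃ (C ∧ C)) ⊃ ((C ∨ (¬C ⊃ C)) ∨ (A ∨ (¬B ∨ A)))) ∧ A) = min(1, 0.69) = 0.69

0.69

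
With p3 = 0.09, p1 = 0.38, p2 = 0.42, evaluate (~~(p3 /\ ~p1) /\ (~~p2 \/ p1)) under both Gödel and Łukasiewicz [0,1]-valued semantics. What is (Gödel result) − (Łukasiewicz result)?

-0.09

Gödel evaluation:
  ~p1: Gödel ¬ of 0.38 = 0 (operand ≠ 0)
  (p3 /\ ~p1) = min(0.09, 0) = 0
  ~(p3 /\ ~p1): Gödel ¬ of 0 = 1 (operand is 0)
  ~~(p3 /\ ~p1): Gödel ¬ of 1 = 0 (operand ≠ 0)
  ~p2: Gödel ¬ of 0.42 = 0 (operand ≠ 0)
  ~~p2: Gödel ¬ of 0 = 1 (operand is 0)
  (~~p2 \/ p1) = max(1, 0.38) = 1
  (~~(p3 /\ ~p1) /\ (~~p2 \/ p1)) = min(0, 1) = 0
  Gödel value = 0
Łukasiewicz evaluation:
  ~p1: Łukasiewicz ¬ gives 1 − 0.38 = 0.62
  (p3 /\ ~p1) = min(0.09, 0.62) = 0.09
  ~(p3 /\ ~p1): Łukasiewicz ¬ gives 1 − 0.09 = 0.91
  ~~(p3 /\ ~p1): Łukasiewicz ¬ gives 1 − 0.91 = 0.09
  ~p2: Łukasiewicz ¬ gives 1 − 0.42 = 0.58
  ~~p2: Łukasiewicz ¬ gives 1 − 0.58 = 0.42
  (~~p2 \/ p1) = max(0.42, 0.38) = 0.42
  (~~(p3 /\ ~p1) /\ (~~p2 \/ p1)) = min(0.09, 0.42) = 0.09
  Łukasiewicz value = 0.09
Difference: 0 − 0.09 = -0.09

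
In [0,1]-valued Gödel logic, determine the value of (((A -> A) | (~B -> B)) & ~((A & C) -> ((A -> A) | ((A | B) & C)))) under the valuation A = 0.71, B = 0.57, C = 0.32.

0.00

(A -> A): 0.71 ≤ 0.71, so result = 1
~B: Gödel ¬ of 0.57 = 0 (operand ≠ 0)
(~B -> B): 0 ≤ 0.57, so result = 1
((A -> A) | (~B -> B)) = max(1, 1) = 1
(A & C) = min(0.71, 0.32) = 0.32
(A -> A): 0.71 ≤ 0.71, so result = 1
(A | B) = max(0.71, 0.57) = 0.71
((A | B) & C) = min(0.71, 0.32) = 0.32
((A -> A) | ((A | B) & C)) = max(1, 0.32) = 1
((A & C) -> ((A -> A) | ((A | B) & C))): 0.32 ≤ 1, so result = 1
~((A & C) -> ((A -> A) | ((A | B) & C))): Gödel ¬ of 1 = 0 (operand ≠ 0)
(((A -> A) | (~B -> B)) & ~((A & C) -> ((A -> A) | ((A | B) & C)))) = min(1, 0) = 0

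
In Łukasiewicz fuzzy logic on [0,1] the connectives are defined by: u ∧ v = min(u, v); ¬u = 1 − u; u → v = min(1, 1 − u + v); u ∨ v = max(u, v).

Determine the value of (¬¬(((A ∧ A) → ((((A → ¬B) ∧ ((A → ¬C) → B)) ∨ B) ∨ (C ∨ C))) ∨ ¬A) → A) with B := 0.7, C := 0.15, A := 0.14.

0.14

(A ∧ A) = min(0.14, 0.14) = 0.14
¬B: Łukasiewicz ¬ gives 1 − 0.7 = 0.3
(A → ¬B): min(1, 1 − 0.14 + 0.3) = 1
¬C: Łukasiewicz ¬ gives 1 − 0.15 = 0.85
(A → ¬C): min(1, 1 − 0.14 + 0.85) = 1
((A → ¬C) → B): min(1, 1 − 1 + 0.7) = 0.7
((A → ¬B) ∧ ((A → ¬C) → B)) = min(1, 0.7) = 0.7
(((A → ¬B) ∧ ((A → ¬C) → B)) ∨ B) = max(0.7, 0.7) = 0.7
(C ∨ C) = max(0.15, 0.15) = 0.15
((((A → ¬B) ∧ ((A → ¬C) → B)) ∨ B) ∨ (C ∨ C)) = max(0.7, 0.15) = 0.7
((A ∧ A) → ((((A → ¬B) ∧ ((A → ¬C) → B)) ∨ B) ∨ (C ∨ C))): min(1, 1 − 0.14 + 0.7) = 1
¬A: Łukasiewicz ¬ gives 1 − 0.14 = 0.86
(((A ∧ A) → ((((A → ¬B) ∧ ((A → ¬C) → B)) ∨ B) ∨ (C ∨ C))) ∨ ¬A) = max(1, 0.86) = 1
¬(((A ∧ A) → ((((A → ¬B) ∧ ((A → ¬C) → B)) ∨ B) ∨ (C ∨ C))) ∨ ¬A): Łukasiewicz ¬ gives 1 − 1 = 0
¬¬(((A ∧ A) → ((((A → ¬B) ∧ ((A → ¬C) → B)) ∨ B) ∨ (C ∨ C))) ∨ ¬A): Łukasiewicz ¬ gives 1 − 0 = 1
(¬¬(((A ∧ A) → ((((A → ¬B) ∧ ((A → ¬C) → B)) ∨ B) ∨ (C ∨ C))) ∨ ¬A) → A): min(1, 1 − 1 + 0.14) = 0.14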